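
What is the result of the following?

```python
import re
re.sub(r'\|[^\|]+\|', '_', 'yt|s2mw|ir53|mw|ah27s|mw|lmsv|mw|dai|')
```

Matches: at [2:8] → '|s2mw|'; at [12:16] → '|mw|'; at [21:25] → '|mw|'; at [29:33] → '|mw|'.
`sub` substitutes '_' at each match site.

'yt_ir53_ah27s_lmsv_dai|'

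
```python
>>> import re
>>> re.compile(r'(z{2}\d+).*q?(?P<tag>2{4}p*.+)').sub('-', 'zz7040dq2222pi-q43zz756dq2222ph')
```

Each match is replaced by '-'.

'-'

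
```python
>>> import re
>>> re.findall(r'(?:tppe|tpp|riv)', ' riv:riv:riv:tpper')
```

['riv', 'riv', 'riv', 'tppe']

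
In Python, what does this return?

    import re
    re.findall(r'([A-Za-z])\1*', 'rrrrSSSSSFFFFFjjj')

The backreference `\1` re-matches whatever the first group consumed, character for character.
One capturing group, so `findall` returns just the captured substring from each match — 4 in all.

['r', 'S', 'F', 'j']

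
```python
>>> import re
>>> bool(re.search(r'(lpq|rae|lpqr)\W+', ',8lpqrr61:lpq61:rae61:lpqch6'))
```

Here no position works, so the call returns None, and `bool(None)` is False.

False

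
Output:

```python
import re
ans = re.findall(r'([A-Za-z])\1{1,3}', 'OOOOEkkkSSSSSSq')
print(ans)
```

After group 1 captures some text, `\1` only succeeds where that same text appears again.
Walking the string: at [0:4] match 'OOOO', group 1 = 'O'; at [5:8] match 'kkk', group 1 = 'k'; at [8:12] match 'SSSS', group 1 = 'S'; at [12:14] match 'SS', group 1 = 'S'.
With a single group, `findall` returns only what that group captured — 4 items.

['O', 'k', 'S', 'S']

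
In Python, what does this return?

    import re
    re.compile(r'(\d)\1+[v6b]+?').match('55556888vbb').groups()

('5',)

The match spans [0:5] → '55556'.
Captured: group 1 = '5'.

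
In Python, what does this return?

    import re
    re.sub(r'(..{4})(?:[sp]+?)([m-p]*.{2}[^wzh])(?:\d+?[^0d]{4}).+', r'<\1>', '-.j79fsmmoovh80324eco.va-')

'-<.j79f>'

This matches any character, then exactly 4 of any character (captured); then one or more of one of [sp] (lazy) (non-capturing group); then zero or more of a character in [m-p], then exactly 2 of any character, then any character except [wzh] (captured); then one or more of a digit (lazy), then exactly 4 of any character except [0d] (non-capturing group); then one or more of any character.
`\1` in the replacement pulls in group 1's text for each match.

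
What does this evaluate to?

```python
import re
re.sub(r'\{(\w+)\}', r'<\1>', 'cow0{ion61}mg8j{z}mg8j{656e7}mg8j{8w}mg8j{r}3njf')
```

The replacement refers to a captured group, so each match is rewritten using its own captured text.

'cow0<ion61>mg8j<z>mg8j<656e7>mg8j<8w>mg8j<r>3njf'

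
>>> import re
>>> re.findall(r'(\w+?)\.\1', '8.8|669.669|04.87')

`\1` is not a pattern — it's the concrete string captured by group 1, re-applied verbatim.
Walking the string: at [0:3] match '8.8', group 1 = '8'; at [4:11] match '669.669', group 1 = '669'.
One capturing group, so `findall` returns just the captured substring from each match — 2 in all.

['8', '669']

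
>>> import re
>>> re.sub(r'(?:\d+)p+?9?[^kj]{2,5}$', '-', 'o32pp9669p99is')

This matches one or more of a digit (non-capturing group); then one or more of the literal 'p' (lazy), then optionally the literal '9', then 2 to 5 of any character except [kj]; then anchored at the end.
`sub` substitutes '-' at each match site.

'o32pp-'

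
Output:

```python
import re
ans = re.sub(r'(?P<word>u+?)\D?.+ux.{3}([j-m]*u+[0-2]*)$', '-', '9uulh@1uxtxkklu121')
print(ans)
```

9-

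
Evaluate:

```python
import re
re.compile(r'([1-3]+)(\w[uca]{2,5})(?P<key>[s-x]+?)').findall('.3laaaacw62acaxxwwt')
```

Multiple groups make `findall` return tuples — one 3-tuple for each match.

[('3', 'laaaac', 'w'), ('2', 'aca', 'x')]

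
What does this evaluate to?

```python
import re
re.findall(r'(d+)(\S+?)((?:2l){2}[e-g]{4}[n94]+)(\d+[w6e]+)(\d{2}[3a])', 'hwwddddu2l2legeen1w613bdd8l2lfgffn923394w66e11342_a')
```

The pattern matches one or more of a literal 'd' (captured); then one or more of a non-whitespace character (lazy) (captured); then the literal '2l' repeated 2 times, then exactly 4 of a character in [e-g], then one or more of one of [n94] (captured); then one or more of a digit, then one or more of one of [w6e] (captured); then exactly 2 of a digit, then one of [3a] (captured).
Matches: at [3:22] match 'ddddu2l2legeen1w613', groups = ('dddd', 'u', '2l2legeen', '1w', '613').
Multiple groups make `findall` return tuples — one 5-tuple for the one match.

[('dddd', 'u', '2l2legeen', '1w', '613')]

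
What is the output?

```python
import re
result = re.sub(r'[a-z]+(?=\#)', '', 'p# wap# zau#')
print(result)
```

# # #

The `(?=…)`/`(?<=…)` assertion just peeks at neighbouring text; it doesn't advance the match position.
Matches: at [0:1] → 'p'; at [3:6] → 'wap'; at [8:11] → 'zau'.
Each match is replaced by ''.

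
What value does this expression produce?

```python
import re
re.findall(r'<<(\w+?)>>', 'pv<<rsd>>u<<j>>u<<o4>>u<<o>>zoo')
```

['rsd', 'j', 'o4', 'o']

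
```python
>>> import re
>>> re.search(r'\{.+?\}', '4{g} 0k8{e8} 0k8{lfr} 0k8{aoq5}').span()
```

Because the quantifier is non-greedy, it stops expanding at the earliest point where the rest of the pattern can succeed.
`re.search` scans for the first position where the pattern succeeds.
The match spans [1:4] → '{g}'.

(1, 4)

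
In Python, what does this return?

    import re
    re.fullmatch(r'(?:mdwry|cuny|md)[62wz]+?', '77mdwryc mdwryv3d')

For `fullmatch`, every character of the input must be accounted for by the pattern.
Here there's no way to consume every character, so the call returns None.

None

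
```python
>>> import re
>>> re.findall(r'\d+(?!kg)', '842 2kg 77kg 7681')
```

['842', '7', '7681']

Because the assertion is negative and zero-width, positions next to the forbidden text are skipped.
With no groups in the pattern, `findall` gives back each whole match — 3 here.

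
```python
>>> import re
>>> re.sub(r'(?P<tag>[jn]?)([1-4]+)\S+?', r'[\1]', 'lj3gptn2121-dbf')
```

'l[j]pt[n]dbf'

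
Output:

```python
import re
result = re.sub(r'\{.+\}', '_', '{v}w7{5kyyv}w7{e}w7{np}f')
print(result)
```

_f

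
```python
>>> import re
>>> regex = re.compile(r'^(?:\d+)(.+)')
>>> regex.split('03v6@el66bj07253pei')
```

With a capturing group present, the delimiter's captured portion is kept in the result list.

['', 'v6@el66bj07253pei', '']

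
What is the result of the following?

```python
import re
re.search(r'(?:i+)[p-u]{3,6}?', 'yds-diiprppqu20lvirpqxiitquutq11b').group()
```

'iiprp'

Pattern: one or more of a literal 'i' (non-capturing group); then 3 to 6 of a character in [p-u] (lazy).
Lazy quantifiers expand one character at a time until the remainder of the pattern can match.
`search` walks the string left to right and returns the first match it finds.
The match spans [5:10] → 'iiprp'.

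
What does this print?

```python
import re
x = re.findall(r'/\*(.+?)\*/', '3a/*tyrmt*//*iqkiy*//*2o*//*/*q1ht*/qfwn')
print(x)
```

Walking the string: at [2:11] match '/*tyrmt*/', group 1 = 'tyrmt'; at [11:20] match '/*iqkiy*/', group 1 = 'iqkiy'; at [20:26] match '/*2o*/', group 1 = '2o'; at [26:36] match '/*/*q1ht*/', group 1 = '/*q1ht'.
With a single group, `findall` returns only what that group captured — 4 items.

['tyrmt', 'iqkiy', '2o', '/*q1ht']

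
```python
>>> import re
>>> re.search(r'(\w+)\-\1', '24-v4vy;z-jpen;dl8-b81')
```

`\1` is not a pattern — it's the concrete string captured by group 1, re-applied verbatim.
`re.search` tries every starting position until one works.
Here the pattern never matches, so the call returns None.

None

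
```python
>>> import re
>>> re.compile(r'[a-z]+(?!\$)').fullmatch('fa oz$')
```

The negative lookaround is zero-width — it rules out positions where the adjacent text would match, without consuming anything.
`fullmatch` succeeds only if the pattern covers the string from start to end.
Here the string isn't matched end-to-end, so the call returns None.

None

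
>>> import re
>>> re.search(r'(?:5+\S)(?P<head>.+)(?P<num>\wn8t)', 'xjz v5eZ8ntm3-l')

None

Pattern: one or more of a literal '5', then a non-whitespace character (non-capturing group); then one or more of any character (captured as 'head'); then a word character, then the literal 'n8t' (captured as 'num').
Here nothing in the string fits, so the call returns None.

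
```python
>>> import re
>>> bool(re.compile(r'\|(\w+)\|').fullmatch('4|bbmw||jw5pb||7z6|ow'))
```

False

For `fullmatch`, every character of the input must be accounted for by the pattern.
Here the string isn't matched end-to-end, so the call returns None, and `bool(None)` is False.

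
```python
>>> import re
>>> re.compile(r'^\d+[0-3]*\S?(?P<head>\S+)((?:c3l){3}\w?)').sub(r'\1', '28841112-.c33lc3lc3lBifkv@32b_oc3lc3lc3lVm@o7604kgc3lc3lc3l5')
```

'.c33lc3lc3lBifkv@32b_oc3lc3lc3lVm@o7604kg'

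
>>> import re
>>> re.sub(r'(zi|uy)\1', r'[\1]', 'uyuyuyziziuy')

'[uy]uy[zi]uy'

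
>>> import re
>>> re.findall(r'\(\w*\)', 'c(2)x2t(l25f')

['(2)']

`findall` yields the raw match text (1 of them) because the pattern has no groups.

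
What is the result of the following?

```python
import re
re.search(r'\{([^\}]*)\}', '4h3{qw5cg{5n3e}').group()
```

'{qw5cg{5n3e}'

The match spans [3:15] → '{qw5cg{5n3e}'.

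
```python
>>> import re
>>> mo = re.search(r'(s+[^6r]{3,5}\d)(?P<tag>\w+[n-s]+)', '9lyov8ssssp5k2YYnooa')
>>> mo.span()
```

(6, 19)

The pattern matches one or more of the literal 's', then 3 to 5 of any character except [6r], then a digit (captured); then one or more of a word character, then one or more of a character in [n-s] (captured as 'tag').
`re.search` scans for the first position where the pattern succeeds.
The match spans [6:19] → 'ssssp5k2YYnoo'.
Captured: group 1 = 'ssssp5k2', group 2 = 'YYnoo'.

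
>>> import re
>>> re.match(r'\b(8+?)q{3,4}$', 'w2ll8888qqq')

This matches a word boundary (`\b`, zero-width); then one or more of a literal '8' (lazy) (captured); then 3 to 4 of a literal 'q'; then anchored at the end.
`re.match` only tries the pattern at the start of the string.
Here the string doesn't start with a match, so the call returns None.

None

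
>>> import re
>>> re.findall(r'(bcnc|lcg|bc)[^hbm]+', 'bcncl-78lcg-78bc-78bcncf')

['bcnc', 'bc', 'bcnc']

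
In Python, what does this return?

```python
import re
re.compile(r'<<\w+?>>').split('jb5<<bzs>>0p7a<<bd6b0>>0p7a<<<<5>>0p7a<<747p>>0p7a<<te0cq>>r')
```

Matches to split on: at [3:10] → '<<bzs>>'; at [14:23] → '<<bd6b0>>'; at [29:34] → '<<5>>'; at [38:46] → '<<747p>>'; at [50:59] → '<<te0cq>>'.
Splitting on the pattern gives 6 pieces.

['jb5', '0p7a', '0p7a<<', '0p7a', '0p7a', 'r']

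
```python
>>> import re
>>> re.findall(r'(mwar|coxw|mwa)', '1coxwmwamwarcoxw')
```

Alternation isn't longest-match — the leftmost alternative that fits at this position is chosen.
Matches: at [1:5] match 'coxw', group 1 = 'coxw'; at [5:8] match 'mwa', group 1 = 'mwa'; at [8:12] match 'mwar', group 1 = 'mwar'; at [12:16] match 'coxw', group 1 = 'coxw'.
One capturing group, so `findall` returns just the captured substring from each match — 4 in all.

['coxw', 'mwa', 'mwar', 'coxw']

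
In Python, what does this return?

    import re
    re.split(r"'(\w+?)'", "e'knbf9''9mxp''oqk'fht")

['e', 'knbf9', '', '9mxp', '', 'oqk', 'fht']

`re.split` interleaves the captured-group text with the surrounding fragments.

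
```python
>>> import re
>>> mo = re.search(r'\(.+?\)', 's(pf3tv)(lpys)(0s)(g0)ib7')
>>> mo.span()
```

(1, 8)

Because the quantifier is non-greedy, it stops expanding at the earliest point where the rest of the pattern can succeed.
`re.search` scans for the first position where the pattern succeeds.
The match spans [1:8] → '(pf3tv)'.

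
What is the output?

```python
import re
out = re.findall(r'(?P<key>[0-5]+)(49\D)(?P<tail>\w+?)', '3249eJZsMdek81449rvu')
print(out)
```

Pattern: one or more of a character in [0-5] (captured as 'key'); then the literal '49', then a non-digit (captured); then one or more of a word character (lazy) (captured as 'tail').
Scanning left to right: at [0:6] match '3249eJ', groups = ('32', '49e', 'J'); at [13:19] match '1449rv', groups = ('14', '49r', 'v').
With 3 capturing groups, `findall` returns a 3-tuple per match.

[('32', '49e', 'J'), ('14', '49r', 'v')]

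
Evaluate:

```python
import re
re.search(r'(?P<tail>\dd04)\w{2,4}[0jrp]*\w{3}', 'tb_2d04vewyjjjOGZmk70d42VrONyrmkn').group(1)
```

'2d04'

This matches a digit, then the literal 'd04' (captured as 'tail'); then 2 to 4 of a word character, then zero or more of one of [0jrp], then exactly 3 of a word character.
`re.search` scans for the first position where the pattern succeeds.
The match spans [3:17] → '2d04vewyjjjOGZ'.
Captured: group 1 = '2d04'.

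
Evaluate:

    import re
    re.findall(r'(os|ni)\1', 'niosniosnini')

['ni']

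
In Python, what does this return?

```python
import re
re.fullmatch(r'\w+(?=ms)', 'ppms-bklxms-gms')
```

Lookahead/lookbehind check context without consuming it, so the matched span excludes the asserted characters.
`re.fullmatch` is like wrapping the pattern in `^…$` (in single-line mode).
Here the string isn't matched end-to-end, so the call returns None.

None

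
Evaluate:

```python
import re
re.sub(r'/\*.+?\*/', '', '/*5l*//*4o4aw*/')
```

''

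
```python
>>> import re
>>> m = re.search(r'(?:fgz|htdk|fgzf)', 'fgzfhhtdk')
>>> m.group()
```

'fgz'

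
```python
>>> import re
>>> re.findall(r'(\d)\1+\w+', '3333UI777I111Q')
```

['3']

A backreference is literal: `\1` must see the identical characters the first group matched.
Walking the string: at [0:14] match '3333UI777I111Q', group 1 = '3'.
Because there's exactly one group, `findall` drops the full match and keeps group 1 from the one hit.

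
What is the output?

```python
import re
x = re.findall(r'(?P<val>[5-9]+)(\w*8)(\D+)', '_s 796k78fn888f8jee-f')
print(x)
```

Pattern: one or more of a character in [5-9] (captured as 'val'); then zero or more of a word character, then a literal '8' (captured); then one or more of a non-digit (captured).
3 groups means the one result is a tuple of 3 captured strings — 1 here.

[('796', 'k78fn888f8', 'jee-f')]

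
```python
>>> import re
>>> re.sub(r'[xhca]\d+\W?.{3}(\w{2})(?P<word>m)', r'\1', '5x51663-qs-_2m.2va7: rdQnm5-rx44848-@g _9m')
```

'5_2.2vQn5-r_9'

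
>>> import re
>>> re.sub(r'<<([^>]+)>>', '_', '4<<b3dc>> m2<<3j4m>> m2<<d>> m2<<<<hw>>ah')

Matches: at [1:9] → '<<b3dc>>'; at [12:20] → '<<3j4m>>'; at [23:28] → '<<d>>'; at [31:39] → '<<<<hw>>'.
Every occurrence is swapped for '_'.

'4_ m2_ m2_ m2_ah'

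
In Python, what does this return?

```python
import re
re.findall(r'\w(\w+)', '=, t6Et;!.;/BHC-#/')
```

['6Et', 'HC']

This matches a word character; then one or more of a word character (captured).
Walking the string: at [3:7] match 't6Et', group 1 = '6Et'; at [12:15] match 'BHC', group 1 = 'HC'.
Because there's exactly one group, `findall` drops the full match and keeps group 1 from each hit.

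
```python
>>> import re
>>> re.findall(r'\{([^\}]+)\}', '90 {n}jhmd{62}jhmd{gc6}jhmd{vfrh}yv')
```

Because there's exactly one group, `findall` drops the full match and keeps group 1 from each hit.

['n', '62', 'gc6', 'vfrh']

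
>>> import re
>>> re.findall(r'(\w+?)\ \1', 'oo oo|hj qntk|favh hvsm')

['oo', 'h']

A backreference is literal: `\1` must see the identical characters the first group matched.
Walking the string: at [0:5] match 'oo oo', group 1 = 'oo'; at [17:20] match 'h h', group 1 = 'h'.
Because there's exactly one group, `findall` drops the full match and keeps group 1 from each hit.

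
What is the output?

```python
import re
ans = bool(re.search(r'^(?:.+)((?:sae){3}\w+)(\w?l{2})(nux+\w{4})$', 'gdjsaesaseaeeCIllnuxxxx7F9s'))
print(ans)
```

The pattern matches anchored at the start of the string; then one or more of any character (non-capturing group); then the literal 'sae' repeated 3 times, then one or more of a word character (captured); then optionally a word character, then exactly 2 of the literal 'l' (captured); then the literal 'nu', then one or more of the literal 'x', then exactly 4 of a word character (captured); then anchored at the end.
`re.search` tries every starting position until one works.
Here the pattern never matches, so the call returns None, and `bool(None)` is False.

False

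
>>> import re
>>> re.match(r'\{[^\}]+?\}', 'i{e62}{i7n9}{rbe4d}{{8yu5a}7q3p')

None

`re.match` only tries the pattern at the start of the string.
Here position 0 doesn't satisfy it, so the call returns None.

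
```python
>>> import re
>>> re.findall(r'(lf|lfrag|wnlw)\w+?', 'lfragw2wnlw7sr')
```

Alternation isn't longest-match — the leftmost alternative that fits at this position is chosen.
`findall` collects group 1 from each match (2 total).

['lf', 'wnlw']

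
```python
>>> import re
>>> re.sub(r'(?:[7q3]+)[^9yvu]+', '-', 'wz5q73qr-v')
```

Pattern: one or more of one of [7q3] (non-capturing group); then one or more of any character except [9yvu].
Matches: at [3:9] → 'q73qr-'.
Each match is replaced by '-'.

'wz5-v'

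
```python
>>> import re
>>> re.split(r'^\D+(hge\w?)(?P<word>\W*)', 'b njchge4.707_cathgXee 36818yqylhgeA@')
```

This matches anchored at the start of the string; then one or more of a non-digit; then the literal 'hge', then optionally a word character (captured); then zero or more of a non-word character (captured as 'word').
Matches to split on: at [0:10] → 'b njchge4.'.
With a capturing group present, the delimiter's captured portion is kept in the result list.

['', 'hge4', '.', '707_cathgXee 36818yqylhgeA@']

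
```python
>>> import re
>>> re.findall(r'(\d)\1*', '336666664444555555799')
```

['3', '6', '4', '5', '7', '9']

`\1` has to match the exact text group 1 already captured.
Walking the string: at [0:2] match '33', group 1 = '3'; at [2:8] match '666666', group 1 = '6'; at [8:12] match '4444', group 1 = '4'; at [12:18] match '555555', group 1 = '5'; at [18:19] match '7', group 1 = '7'; ….
One capturing group, so `findall` returns just the captured substring from each match — 6 in all.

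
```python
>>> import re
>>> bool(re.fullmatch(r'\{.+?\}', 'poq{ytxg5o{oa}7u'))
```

False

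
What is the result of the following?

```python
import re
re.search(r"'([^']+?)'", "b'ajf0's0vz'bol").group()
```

"'ajf0'"

`re.search` tries every starting position until one works.
The match spans [1:7] → "'ajf0'".
Captured: group 1 = 'ajf0'.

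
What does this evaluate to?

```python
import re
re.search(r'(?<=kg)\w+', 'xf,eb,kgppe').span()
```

(8, 11)

Because the assertion is zero-width, the text it checks is not consumed and won't appear in the result.
`re.search` tries every starting position until one works.
The match spans [8:11] → 'ppe'.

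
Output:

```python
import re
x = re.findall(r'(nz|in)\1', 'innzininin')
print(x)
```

A backreference is literal: `\1` must see the identical characters the first group matched.
Because there's exactly one group, `findall` drops the full match and keeps group 1 from the one hit.

['in']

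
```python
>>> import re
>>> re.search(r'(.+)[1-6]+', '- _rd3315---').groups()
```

('- _rd331',)

This matches one or more of any character (captured); then one or more of a character in [1-6].
`re.search` tries every starting position until one works.
The match spans [0:9] → '- _rd3315'.
Captured: group 1 = '- _rd331'.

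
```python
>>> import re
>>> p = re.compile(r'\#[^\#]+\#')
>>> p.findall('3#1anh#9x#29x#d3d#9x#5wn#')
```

['#1anh#', '#29x#', '#9x#']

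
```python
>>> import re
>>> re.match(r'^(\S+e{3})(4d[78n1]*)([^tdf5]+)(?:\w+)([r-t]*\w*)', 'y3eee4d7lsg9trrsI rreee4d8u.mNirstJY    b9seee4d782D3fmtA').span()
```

Pattern: anchored at the start of the string; then one or more of a non-whitespace character, then exactly 3 of the literal 'e' (captured); then the literal '4d', then zero or more of one of [78n1] (captured); then one or more of any character except [tdf5] (captured); then one or more of a word character (non-capturing group); then zero or more of a character in [r-t], then zero or more of a word character (captured).
`re.match` won't scan ahead — the pattern has to work from the very first character.
The match spans [0:17] → 'y3eee4d7lsg9trrsI'.
Captured: group 1 = 'y3eee', group 2 = '4d7', group 3 = 'lsg9', group 4 = ''.

(0, 17)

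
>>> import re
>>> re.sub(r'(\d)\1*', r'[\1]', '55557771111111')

'[5][7][1]'

`\1` is not a pattern — it's the concrete string captured by group 1, re-applied verbatim.
Matches: at [0:4] → '5555'; at [4:7] → '777'; at [7:14] → '1111111'.
The replacement refers to a captured group, so each match is rewritten using its own captured text.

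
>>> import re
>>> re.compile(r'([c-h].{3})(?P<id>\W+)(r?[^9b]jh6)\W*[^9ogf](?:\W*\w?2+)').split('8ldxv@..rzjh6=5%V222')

['8l', 'dxv@', '..', 'rzjh6', '']

Pattern: a character in [c-h], then exactly 3 of any character (captured); then one or more of a non-word character (captured as 'id'); then optionally a literal 'r', then any character except [9b], then the literal 'jh6' (captured); then zero or more of a non-word character, then any character except [9ogf]; then zero or more of a non-word character, then optionally a word character, then one or more of a literal '2' (non-capturing group).
Matches to split on: at [2:20] → 'dxv@..rzjh6=5%V222'.
With a capturing group present, the delimiter's captured portion is kept in the result list.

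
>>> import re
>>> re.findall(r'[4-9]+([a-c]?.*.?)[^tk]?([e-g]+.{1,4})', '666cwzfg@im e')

[('cwzf', 'g@im ')]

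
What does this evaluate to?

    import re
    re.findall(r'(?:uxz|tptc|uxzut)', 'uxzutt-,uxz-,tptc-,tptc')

['uxz', 'uxz', 'tptc', 'tptc']

Alternation tries branches left to right and keeps the first one that lets the overall match succeed at that position.
Scanning left to right: at [0:3] → 'uxz'; at [8:11] → 'uxz'; at [13:17] → 'tptc'; at [19:23] → 'tptc'.
Since nothing is captured, `findall` lists the 4 matched substrings directly.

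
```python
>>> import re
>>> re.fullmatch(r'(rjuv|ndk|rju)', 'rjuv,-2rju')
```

None

For `fullmatch`, every character of the input must be accounted for by the pattern.
Here the pattern can't cover the whole string, so the call returns None.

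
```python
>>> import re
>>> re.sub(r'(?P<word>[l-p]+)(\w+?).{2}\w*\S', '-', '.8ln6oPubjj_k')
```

This matches one or more of a character in [l-p] (captured as 'word'); then one or more of a word character (lazy) (captured); then exactly 2 of any character, then zero or more of a word character, then a non-whitespace character.
Matches: at [2:13] → 'ln6oPubjj_k'.
Each match is replaced by '-'.

'.8-'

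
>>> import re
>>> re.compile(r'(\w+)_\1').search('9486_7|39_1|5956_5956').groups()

('5956',)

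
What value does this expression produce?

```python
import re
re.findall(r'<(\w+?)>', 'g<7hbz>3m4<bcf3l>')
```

['7hbz', 'bcf3l']

Walking the string: at [1:7] match '<7hbz>', group 1 = '7hbz'; at [10:17] match '<bcf3l>', group 1 = 'bcf3l'.
One capturing group, so `findall` returns just the captured substring from each match — 2 in all.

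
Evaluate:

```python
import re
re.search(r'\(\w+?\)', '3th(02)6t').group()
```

'(02)'

The match spans [3:7] → '(02)'.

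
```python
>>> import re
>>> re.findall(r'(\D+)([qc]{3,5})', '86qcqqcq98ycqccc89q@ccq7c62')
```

Pattern: one or more of a non-digit (captured); then 3 to 5 of one of [qc] (captured).
Matches: at [2:8] match 'qcqqcq', groups = ('qcq', 'qcq'); at [10:16] match 'ycqccc', groups = ('ycq', 'ccc'); at [18:23] match 'q@ccq', groups = ('q@', 'ccq').
Multiple groups make `findall` return tuples — one 2-tuple for each match.

[('qcq', 'qcq'), ('ycq', 'ccc'), ('q@', 'ccq')]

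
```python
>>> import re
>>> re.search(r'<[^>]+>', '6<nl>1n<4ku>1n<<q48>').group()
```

The match spans [1:5] → '<nl>'.

'<nl>'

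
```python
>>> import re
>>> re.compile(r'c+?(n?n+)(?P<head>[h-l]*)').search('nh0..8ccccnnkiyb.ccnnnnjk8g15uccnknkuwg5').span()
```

This matches one or more of a literal 'c' (lazy); then optionally a literal 'n', then one or more of a literal 'n' (captured); then zero or more of a character in [h-l] (captured as 'head').
Unlike `match`, `search` isn't anchored — it looks for the pattern anywhere in the string.
The match spans [6:14] → 'ccccnnki'.
Captured: group 1 = 'nn', group 2 = 'ki'.

(6, 14)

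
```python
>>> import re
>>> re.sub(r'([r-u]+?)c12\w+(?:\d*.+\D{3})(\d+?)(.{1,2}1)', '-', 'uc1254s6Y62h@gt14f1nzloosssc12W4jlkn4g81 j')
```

Pattern: one or more of a character in [r-u] (lazy) (captured); then the literal 'c12', then one or more of a word character; then zero or more of a digit, then one or more of any character, then exactly 3 of a non-digit (non-capturing group); then one or more of a digit (lazy) (captured); then 1 to 2 of any character, then a literal '1' (captured).
Matches: at [0:40] → 'uc1254s6Y62h@gt14f1nzloosssc12W4jlkn4g81'.
`sub` substitutes '-' at each match site.

'- j'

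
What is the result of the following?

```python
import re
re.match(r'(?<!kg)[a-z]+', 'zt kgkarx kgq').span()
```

(0, 2)

The negative lookahead/lookbehind blocks any match where the forbidden context is present.
`match` is anchored at position 0; if the pattern doesn't fit there, it returns None.
The match spans [0:2] → 'zt'.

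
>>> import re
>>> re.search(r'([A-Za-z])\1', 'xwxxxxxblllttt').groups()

The match spans [2:4] → 'xx'.
Captured: group 1 = 'x'.

('x',)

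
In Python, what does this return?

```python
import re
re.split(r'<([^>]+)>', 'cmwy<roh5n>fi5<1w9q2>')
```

['cmwy', 'roh5n', 'fi5', '1w9q2', '']

`re.split` interleaves the captured-group text with the surrounding fragments.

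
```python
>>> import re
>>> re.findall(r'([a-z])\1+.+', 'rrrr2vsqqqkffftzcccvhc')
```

['r']

`\1` is not a pattern — it's the concrete string captured by group 1, re-applied verbatim.
One capturing group, so `findall` returns just the captured substring from the one match — 1 in all.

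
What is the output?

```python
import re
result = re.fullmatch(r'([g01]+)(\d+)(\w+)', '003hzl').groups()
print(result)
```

('00', '3', 'hzl')

The match spans [0:6] → '003hzl'.
Captured: group 1 = '00', group 2 = '3', group 3 = 'hzl'.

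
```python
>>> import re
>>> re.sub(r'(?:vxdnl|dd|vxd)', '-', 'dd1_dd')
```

'-1_-'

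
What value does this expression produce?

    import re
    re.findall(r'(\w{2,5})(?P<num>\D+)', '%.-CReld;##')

The pattern matches 2 to 5 of a word character (captured); then one or more of a non-digit (captured as 'num').
Multiple groups make `findall` return tuples — one 2-tuple for the one match.

[('CReld', ';##')]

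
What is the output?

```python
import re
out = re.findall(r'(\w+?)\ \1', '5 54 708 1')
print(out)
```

['5']

A backreference is literal: `\1` must see the identical characters the first group matched.
`findall` collects group 1 from the one match (1 total).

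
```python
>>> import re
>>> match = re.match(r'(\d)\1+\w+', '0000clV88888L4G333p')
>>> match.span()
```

After group 1 captures some text, `\1` only succeeds where that same text appears again.
`re.match` only tries the pattern at the start of the string.
The match spans [0:19] → '0000clV88888L4G333p'.
Captured: group 1 = '0'.

(0, 19)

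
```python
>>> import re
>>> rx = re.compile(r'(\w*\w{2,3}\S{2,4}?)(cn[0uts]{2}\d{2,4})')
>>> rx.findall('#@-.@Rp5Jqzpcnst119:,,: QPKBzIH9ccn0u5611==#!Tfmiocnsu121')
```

Pattern: zero or more of a word character, then 2 to 3 of a word character, then 2 to 4 of a non-whitespace character (lazy) (captured); then the literal 'cn', then exactly 2 of one of [0uts], then 2 to 4 of a digit (captured).
Walking the string: at [5:19] match 'Rp5Jqzpcnst119', groups = ('Rp5Jqzp', 'cnst119'); at [24:41] match 'QPKBzIH9ccn0u5611', groups = ('QPKBzIH9c', 'cn0u5611'); at [45:57] match 'Tfmiocnsu121', groups = ('Tfmio', 'cnsu121').
2 groups means each result is a tuple of 2 captured strings — 3 here.

[('Rp5Jqzp', 'cnst119'), ('QPKBzIH9c', 'cn0u5611'), ('Tfmio', 'cnsu121')]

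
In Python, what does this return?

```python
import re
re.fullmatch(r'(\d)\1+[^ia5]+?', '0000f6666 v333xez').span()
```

(0, 17)

`fullmatch` succeeds only if the pattern covers the string from start to end.
The match spans [0:17] → '0000f6666 v333xez'.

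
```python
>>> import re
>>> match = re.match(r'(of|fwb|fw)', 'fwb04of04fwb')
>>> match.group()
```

The regex engine tests alternatives in the order written; an earlier branch that matches wins even if a later one would match more.
`re.match` won't scan ahead — the pattern has to work from the very first character.
The match spans [0:3] → 'fwb'.
Captured: group 1 = 'fwb'.

'fwb'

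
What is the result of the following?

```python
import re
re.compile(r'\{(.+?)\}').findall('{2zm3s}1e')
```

Scanning left to right: at [0:7] match '{2zm3s}', group 1 = '2zm3s'.
One capturing group, so `findall` returns just the captured substring from the one match — 1 in all.

['2zm3s']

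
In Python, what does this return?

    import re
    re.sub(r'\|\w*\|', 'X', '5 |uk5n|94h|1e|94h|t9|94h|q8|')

'5 X94hX94hX94hX'

Matches: at [2:8] → '|uk5n|'; at [11:15] → '|1e|'; at [18:22] → '|t9|'; at [25:29] → '|q8|'.
Each match is replaced by 'X'.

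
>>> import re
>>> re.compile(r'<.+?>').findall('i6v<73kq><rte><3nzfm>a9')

A `+?`/`*?`/`{m,n}?` starts at its minimum and grows only as far as needed for what follows to match.
Walking the string: at [3:9] → '<73kq>'; at [9:14] → '<rte>'; at [14:21] → '<3nzfm>'.
`findall` yields the raw match text (3 of them) because the pattern has no groups.

['<73kq>', '<rte>', '<3nzfm>']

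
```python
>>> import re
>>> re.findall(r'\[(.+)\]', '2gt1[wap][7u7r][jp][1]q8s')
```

['wap][7u7r][jp][1']

Scanning left to right: at [4:22] match '[wap][7u7r][jp][1]', group 1 = 'wap][7u7r][jp][1'.
With a single group, `findall` returns only what that group captured — 1 item.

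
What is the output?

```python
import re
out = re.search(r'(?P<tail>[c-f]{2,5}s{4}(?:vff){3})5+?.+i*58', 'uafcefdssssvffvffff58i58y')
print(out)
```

None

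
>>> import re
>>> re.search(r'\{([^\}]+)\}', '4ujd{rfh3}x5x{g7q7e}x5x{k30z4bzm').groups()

('rfh3',)

Unlike `match`, `search` isn't anchored — it looks for the pattern anywhere in the string.
The match spans [4:10] → '{rfh3}'.
Captured: group 1 = 'rfh3'.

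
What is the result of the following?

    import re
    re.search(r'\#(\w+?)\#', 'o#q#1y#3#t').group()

`re.search` scans for the first position where the pattern succeeds.
The match spans [1:4] → '#q#'.
Captured: group 1 = 'q'.

'#q#'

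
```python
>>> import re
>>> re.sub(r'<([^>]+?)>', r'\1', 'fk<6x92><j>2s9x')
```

Each match is replaced using the text its own group 1 captured.

'fk6x92j2s9x'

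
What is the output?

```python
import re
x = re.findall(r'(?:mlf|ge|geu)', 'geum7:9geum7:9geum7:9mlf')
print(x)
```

['ge', 'ge', 'ge', 'mlf']

Alternation tries branches left to right and keeps the first one that lets the overall match succeed at that position.
Matches: at [0:2] → 'ge'; at [7:9] → 'ge'; at [14:16] → 'ge'; at [21:24] → 'mlf'.
No capturing groups, so `findall` returns the 4 full match strings.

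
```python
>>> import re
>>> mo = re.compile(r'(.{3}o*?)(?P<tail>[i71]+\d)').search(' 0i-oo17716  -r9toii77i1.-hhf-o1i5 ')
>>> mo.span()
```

(1, 11)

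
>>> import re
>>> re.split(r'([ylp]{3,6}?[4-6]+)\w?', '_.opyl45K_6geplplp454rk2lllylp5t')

['_.o', 'pyl45', '_6ge', 'plplp454', 'k2', 'lllylp5', '']

Pattern: 3 to 6 of one of [ylp] (lazy), then one or more of a character in [4-6] (captured); then optionally a word character.
Matches to split on: at [3:9] → 'pyl45K'; at [13:22] → 'plplp454r'; at [24:32] → 'lllylp5t'.
Because the pattern has a capturing group, `split` also inserts each captured text between the pieces.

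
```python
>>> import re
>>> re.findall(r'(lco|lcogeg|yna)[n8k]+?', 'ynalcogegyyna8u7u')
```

['yna']

Scanning left to right: at [10:14] match 'yna8', group 1 = 'yna'.
One capturing group, so `findall` returns just the captured substring from the one match — 1 in all.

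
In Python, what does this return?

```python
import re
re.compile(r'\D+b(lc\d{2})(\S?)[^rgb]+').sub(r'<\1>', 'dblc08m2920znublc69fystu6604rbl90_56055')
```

The pattern matches one or more of a non-digit, then the literal 'b'; then the literal 'lc', then exactly 2 of a digit (captured); then optionally a non-whitespace character (captured); then one or more of any character except [rgb].
Matches: at [0:14] → 'dblc08m2920znu'.
Each match is replaced using the text its own group 1 captured.

'<lc08>blc69fystu6604rbl90_56055'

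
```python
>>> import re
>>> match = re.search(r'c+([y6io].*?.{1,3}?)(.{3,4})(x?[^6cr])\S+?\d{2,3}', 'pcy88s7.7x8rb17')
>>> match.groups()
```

Pattern: one or more of a literal 'c'; then one of [y6io], then zero or more of any character (lazy), then 1 to 3 of any character (lazy) (captured); then 3 to 4 of any character (captured); then optionally a literal 'x', then any character except [6cr] (captured); then one or more of a non-whitespace character (lazy), then 2 to 3 of a digit.
A `+?`/`*?`/`{m,n}?` starts at its minimum and grows only as far as needed for what follows to match.
`search` walks the string left to right and returns the first match it finds.
The match spans [1:15] → 'cy88s7.7x8rb17'.
Captured: group 1 = 'y8', group 2 = '8s7.', group 3 = '7'.

('y8', '8s7.', '7')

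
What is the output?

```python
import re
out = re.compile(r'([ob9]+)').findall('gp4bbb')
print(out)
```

['bbb']

With a single group, `findall` returns only what that group captured — 1 item.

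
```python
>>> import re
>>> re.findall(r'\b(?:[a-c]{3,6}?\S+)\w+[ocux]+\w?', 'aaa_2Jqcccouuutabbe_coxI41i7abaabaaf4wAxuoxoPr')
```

This matches a word boundary (`\b`, zero-width); then 3 to 6 of a character in [a-c] (lazy), then one or more of a non-whitespace character (non-capturing group); then one or more of a word character; then one or more of one of [ocux], then optionally a word character.
With no groups in the pattern, `findall` gives back each whole match — 1 here.

['aaa_2Jqcccouuutabbe_coxI41i7abaabaaf4wAxuoxoP']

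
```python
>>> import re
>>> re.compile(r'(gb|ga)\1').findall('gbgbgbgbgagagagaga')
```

['gb', 'gb', 'ga', 'ga']

After group 1 captures some text, `\1` only succeeds where that same text appears again.
Scanning left to right: at [0:4] match 'gbgb', group 1 = 'gb'; at [4:8] match 'gbgb', group 1 = 'gb'; at [8:12] match 'gaga', group 1 = 'ga'; at [12:16] match 'gaga', group 1 = 'ga'.
One capturing group, so `findall` returns just the captured substring from each match — 4 in all.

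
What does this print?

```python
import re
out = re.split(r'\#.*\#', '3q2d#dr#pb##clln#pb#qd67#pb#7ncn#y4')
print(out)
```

Each match becomes a cut point; 2 segments remain.

['3q2d', 'y4']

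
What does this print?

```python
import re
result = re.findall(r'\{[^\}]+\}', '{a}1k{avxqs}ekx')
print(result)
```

Scanning left to right: at [0:3] → '{a}'; at [5:12] → '{avxqs}'.
With no groups in the pattern, `findall` gives back each whole match — 2 here.

['{a}', '{avxqs}']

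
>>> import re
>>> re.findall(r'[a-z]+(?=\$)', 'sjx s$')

['s']

The positive lookaround only admits positions where the adjacent text matches; those characters stay outside the span.
Walking the string: at [4:5] → 's'.
Since nothing is captured, `findall` lists the 1 matched substring directly.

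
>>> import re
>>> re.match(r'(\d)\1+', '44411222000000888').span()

A backreference is literal: `\1` must see the identical characters the first group matched.
`re.match` only tries the pattern at the start of the string.
The match spans [0:3] → '444'.
Captured: group 1 = '4'.

(0, 3)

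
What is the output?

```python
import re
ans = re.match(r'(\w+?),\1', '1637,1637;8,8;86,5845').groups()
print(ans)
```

('1637',)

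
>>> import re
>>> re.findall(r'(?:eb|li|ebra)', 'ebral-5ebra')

['eb', 'eb']

Alternation tries branches left to right and keeps the first one that lets the overall match succeed at that position.
Since nothing is captured, `findall` lists the 2 matched substrings directly.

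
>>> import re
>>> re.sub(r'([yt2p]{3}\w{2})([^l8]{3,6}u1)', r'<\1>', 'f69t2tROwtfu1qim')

'f69<t2tRO>qim'

Pattern: exactly 3 of one of [yt2p], then exactly 2 of a word character (captured); then 3 to 6 of any character except [l8], then the literal 'u1' (captured).
Matches: at [3:13] → 't2tROwtfu1'.
The replacement refers to a captured group, so each match is rewritten using its own captured text.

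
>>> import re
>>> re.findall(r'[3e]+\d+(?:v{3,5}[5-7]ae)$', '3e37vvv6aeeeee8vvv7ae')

Pattern: one or more of one of [3e]; then one or more of a digit; then 3 to 5 of the literal 'v', then a character in [5-7], then the literal 'ae' (non-capturing group); then anchored at the end.
Walking the string: at [9:21] → 'eeeee8vvv7ae'.
Since nothing is captured, `findall` lists the 1 matched substring directly.

['eeeee8vvv7ae']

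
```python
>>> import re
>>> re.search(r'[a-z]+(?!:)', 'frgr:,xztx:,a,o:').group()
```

'frg'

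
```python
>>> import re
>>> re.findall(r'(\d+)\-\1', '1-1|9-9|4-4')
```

A backreference is literal: `\1` must see the identical characters the first group matched.
Matches: at [0:3] match '1-1', group 1 = '1'; at [4:7] match '9-9', group 1 = '9'; at [8:11] match '4-4', group 1 = '4'.
With a single group, `findall` returns only what that group captured — 3 items.

['1', '9', '4']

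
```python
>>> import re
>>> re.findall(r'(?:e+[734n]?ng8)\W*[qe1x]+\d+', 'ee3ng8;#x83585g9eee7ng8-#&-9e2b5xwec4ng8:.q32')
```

This matches one or more of the literal 'e', then optionally one of [734n], then the literal 'ng8' (non-capturing group); then zero or more of a non-word character, then one or more of one of [qe1x], then one or more of a digit.
No capturing groups, so `findall` returns the 1 full match string.

['ee3ng8;#x83585']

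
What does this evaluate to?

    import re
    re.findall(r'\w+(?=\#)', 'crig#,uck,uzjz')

The positive lookaround only admits positions where the adjacent text matches; those characters stay outside the span.
Since nothing is captured, `findall` lists the 1 matched substring directly.

['crig']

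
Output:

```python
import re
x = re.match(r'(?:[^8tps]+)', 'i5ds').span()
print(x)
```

(0, 3)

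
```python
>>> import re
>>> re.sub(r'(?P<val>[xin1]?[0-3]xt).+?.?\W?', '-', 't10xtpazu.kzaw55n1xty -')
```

The pattern matches optionally one of [xin1], then a character in [0-3], then the literal 'xt' (captured as 'val'); then one or more of any character (lazy), then optionally any character, then optionally a non-word character.
A `+?`/`*?`/`{m,n}?` starts at its minimum and grows only as far as needed for what follows to match.
Matches: at [1:7] → '10xtpa'; at [16:23] → 'n1xty -'.
Each match is replaced by '-'.

't-zu.kzaw55-'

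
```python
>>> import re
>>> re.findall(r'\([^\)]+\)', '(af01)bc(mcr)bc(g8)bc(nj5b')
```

Matches: at [0:6] → '(af01)'; at [8:13] → '(mcr)'; at [15:19] → '(g8)'.
With no groups in the pattern, `findall` gives back each whole match — 3 here.

['(af01)', '(mcr)', '(g8)']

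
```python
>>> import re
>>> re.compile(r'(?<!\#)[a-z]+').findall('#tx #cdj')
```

['x', 'dj']

The negative lookaround is zero-width — it rules out positions where the adjacent text would match, without consuming anything.
Since nothing is captured, `findall` lists the 2 matched substrings directly.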